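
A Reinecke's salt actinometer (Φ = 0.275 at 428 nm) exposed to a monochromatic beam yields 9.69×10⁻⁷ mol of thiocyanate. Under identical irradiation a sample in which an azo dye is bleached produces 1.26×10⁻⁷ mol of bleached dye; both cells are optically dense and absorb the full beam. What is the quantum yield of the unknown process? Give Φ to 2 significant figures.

Photons absorbed by the actinometer: 9.69×10⁻⁷ / 0.275 = 3.524×10⁻⁶ mol.
Φ(unknown) = 1.26×10⁻⁷ / 3.524×10⁻⁶ = 0.036.

Φ = 0.036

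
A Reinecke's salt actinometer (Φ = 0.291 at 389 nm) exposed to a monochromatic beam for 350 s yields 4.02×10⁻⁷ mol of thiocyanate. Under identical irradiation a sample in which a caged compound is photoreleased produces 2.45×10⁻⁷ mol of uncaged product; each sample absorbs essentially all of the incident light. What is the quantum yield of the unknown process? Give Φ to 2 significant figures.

Photons absorbed by the actinometer: 4.02×10⁻⁷ / 0.291 = 1.381×10⁻⁶ mol.
Φ(unknown) = 2.45×10⁻⁷ / 1.381×10⁻⁶ = 0.18.

Φ = 0.18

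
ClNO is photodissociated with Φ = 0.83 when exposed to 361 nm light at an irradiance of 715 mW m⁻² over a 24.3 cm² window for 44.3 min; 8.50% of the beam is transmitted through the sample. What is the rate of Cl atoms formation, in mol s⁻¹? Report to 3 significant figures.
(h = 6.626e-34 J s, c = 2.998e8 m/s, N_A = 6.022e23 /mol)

3.98e-9 mol s⁻¹

Photon energy at 361 nm: hc/λ = (6.626e-34)(2.998e8)/(361e-9) = 5.503e-19 J.
Energy delivered: (715 mW m⁻²)(24.3e-4 m²)(2658 s) = 4.618 J.
Photons incident: 4.618 / 5.503e-19 = 8.392e18, i.e. 8.392e18/6.022e23 = 1.394e-5 mol.
Fraction absorbed: 1 − 8.50/100 = 0.9150.
Photons absorbed: 0.9150 × 1.394e-5 = 1.276e-5 mol.
Product formed: 0.83 × 1.276e-5 = 1.059e-5 mol.
Rate: 1.059e-5 / 2658 s = 3.98e-9 mol s⁻¹.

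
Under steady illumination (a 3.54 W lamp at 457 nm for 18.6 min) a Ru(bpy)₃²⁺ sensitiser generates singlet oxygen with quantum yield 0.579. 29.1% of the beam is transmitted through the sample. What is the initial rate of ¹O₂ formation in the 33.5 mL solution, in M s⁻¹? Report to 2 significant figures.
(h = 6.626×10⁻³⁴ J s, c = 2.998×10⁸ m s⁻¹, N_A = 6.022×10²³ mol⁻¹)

1.7×10⁻⁴ M s⁻¹

Photon energy at 457 nm: hc/λ = (6.626×10⁻³⁴)(2.998×10⁸)/(457×10⁻⁹) = 4.347×10⁻¹⁹ J.
Energy delivered: (3.54 W)(1116 s) = 3951 J.
Photons incident: 3951 / 4.347×10⁻¹⁹ = 9.089×10²¹, i.e. 9.089×10²¹/6.022×10²³ = 0.01509 mol.
Fraction absorbed: 1 − 29.1/100 = 0.7090.
Photons absorbed: 0.7090 × 0.01509 = 0.01070 mol.
Product formed: 0.579 × 0.01070 = 0.006195 mol.
Rate: 0.006195 mol / (1116 s × 0.0335 L) = 1.7×10⁻⁴ M s⁻¹.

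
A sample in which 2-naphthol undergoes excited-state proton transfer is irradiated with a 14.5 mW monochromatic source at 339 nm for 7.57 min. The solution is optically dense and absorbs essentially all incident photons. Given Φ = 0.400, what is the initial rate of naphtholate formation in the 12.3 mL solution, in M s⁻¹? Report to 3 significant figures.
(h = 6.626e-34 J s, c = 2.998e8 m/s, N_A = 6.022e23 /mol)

Photon energy at 339 nm: hc/λ = (6.626e-34)(2.998e8)/(339e-9) = 5.860e-19 J.
Energy delivered: (14.5 mW)(454.2 s) = 6.586 J.
Photons incident: 6.586 / 5.860e-19 = 1.124e19, i.e. 1.124e19/6.022e23 = 1.866e-5 mol.
Product formed: 0.400 × 1.866e-5 = 7.464e-6 mol.
Rate: 7.464e-6 mol / (454.2 s × 0.0123 L) = 1.34e-6 M s⁻¹.

1.34e-6 M s⁻¹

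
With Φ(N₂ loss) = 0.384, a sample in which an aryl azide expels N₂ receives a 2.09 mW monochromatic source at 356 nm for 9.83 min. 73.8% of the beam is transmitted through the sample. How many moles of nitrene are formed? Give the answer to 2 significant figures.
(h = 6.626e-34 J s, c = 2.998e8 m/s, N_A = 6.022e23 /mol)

3.7e-7 mol

Photon energy at 356 nm: hc/λ = (6.626e-34)(2.998e8)/(356e-9) = 5.580e-19 J.
Energy delivered: (2.09 mW)(589.8 s) = 1.233 J.
Photons incident: 1.233 / 5.580e-19 = 2.210e18, i.e. 2.210e18/6.022e23 = 3.670e-6 mol.
Fraction absorbed: 1 − 73.8/100 = 0.2620.
Photons absorbed: 0.2620 × 3.670e-6 = 9.615e-7 mol.
Product: Φ × n_abs = 0.384 × 9.615e-7 = 3.692e-7 mol.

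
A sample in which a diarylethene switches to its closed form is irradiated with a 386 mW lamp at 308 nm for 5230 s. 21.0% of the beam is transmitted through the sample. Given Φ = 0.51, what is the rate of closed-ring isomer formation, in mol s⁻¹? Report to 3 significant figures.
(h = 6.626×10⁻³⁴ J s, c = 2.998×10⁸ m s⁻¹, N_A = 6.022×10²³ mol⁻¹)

Photon energy at 308 nm: hc/λ = (6.626×10⁻³⁴)(2.998×10⁸)/(308×10⁻⁹) = 6.450×10⁻¹⁹ J.
Energy delivered: (386 mW)(5230 s) = 2019 J.
Photons incident: 2019 / 6.450×10⁻¹⁹ = 3.130×10²¹, i.e. 3.130×10²¹/6.022×10²³ = 0.005198 mol.
Fraction absorbed: 1 − 21.0/100 = 0.7900.
Photons absorbed: 0.7900 × 0.005198 = 0.004106 mol.
Product formed: 0.51 × 0.004106 = 0.002094 mol.
Rate: 0.002094 / 5230 s = 4.00×10⁻⁷ mol s⁻¹.

4.00×10⁻⁷ mol s⁻¹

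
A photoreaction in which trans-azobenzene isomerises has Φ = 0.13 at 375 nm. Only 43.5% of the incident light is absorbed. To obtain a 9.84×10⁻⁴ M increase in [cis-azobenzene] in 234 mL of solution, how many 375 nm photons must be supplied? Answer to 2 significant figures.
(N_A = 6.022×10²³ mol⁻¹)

2.5×10²¹ photons

Product: (9.84×10⁻⁴ M)(0.234 L) = 2.303×10⁻⁴ mol.
Photons that must be absorbed: 2.303×10⁻⁴ / 0.13 = 0.001772 mol.
Incident photons needed: 0.001772 / 0.435 = 0.004074 mol.
Photon count: 0.004074 × 6.022×10²³ = 2.5×10²¹.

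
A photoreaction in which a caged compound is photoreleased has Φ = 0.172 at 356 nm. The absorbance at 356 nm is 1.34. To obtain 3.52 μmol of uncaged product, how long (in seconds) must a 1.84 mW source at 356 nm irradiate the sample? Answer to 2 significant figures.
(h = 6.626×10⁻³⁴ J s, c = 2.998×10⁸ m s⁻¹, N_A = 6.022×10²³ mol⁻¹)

Product: 3.52 μmol = 3.52×10⁻⁶ mol.
Photons that must be absorbed: 3.52×10⁻⁶ / 0.172 = 2.047×10⁻⁵ mol.
Fraction absorbed: 1 − 10^(−1.34) = 0.9543.
Incident photons needed: 2.047×10⁻⁵ / 0.9543 = 2.145×10⁻⁵ mol.
Photon energy: hc/λ = 5.580×10⁻¹⁹ J; per mole, 3.360×10⁵ J mol⁻¹.
Energy required: 2.145×10⁻⁵ × 3.360×10⁵ = 7.207 J.
Time: 7.207 J / 0.00184 W = 3900 s.

t ≈ 3900 s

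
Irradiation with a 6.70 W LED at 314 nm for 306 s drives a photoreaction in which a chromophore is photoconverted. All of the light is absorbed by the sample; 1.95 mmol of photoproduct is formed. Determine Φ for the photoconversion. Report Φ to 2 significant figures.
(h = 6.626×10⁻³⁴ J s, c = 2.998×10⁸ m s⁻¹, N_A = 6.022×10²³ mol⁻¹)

Φ = 0.36

Product: 1.95 mmol = 0.00195 mol.
Photon energy at 314 nm: hc/λ = (6.626×10⁻³⁴)(2.998×10⁸)/(314×10⁻⁹) = 6.326×10⁻¹⁹ J.
Energy delivered: (6.70 W)(306 s) = 2050 J.
Photons incident: 2050 / 6.326×10⁻¹⁹ = 3.241×10²¹, i.e. 3.241×10²¹/6.022×10²³ = 0.005382 mol.
Φ = 0.00195 mol / 0.005382 mol photons = 0.36.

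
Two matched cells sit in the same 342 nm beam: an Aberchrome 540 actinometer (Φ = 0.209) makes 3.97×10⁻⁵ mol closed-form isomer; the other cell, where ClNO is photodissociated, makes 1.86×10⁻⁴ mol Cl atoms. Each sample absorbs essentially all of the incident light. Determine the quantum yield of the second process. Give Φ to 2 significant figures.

Photons absorbed by the actinometer: 3.97×10⁻⁵ / 0.209 = 1.900×10⁻⁴ mol.
Φ(unknown) = 1.86×10⁻⁴ / 1.900×10⁻⁴ = 0.98.

Φ = 0.98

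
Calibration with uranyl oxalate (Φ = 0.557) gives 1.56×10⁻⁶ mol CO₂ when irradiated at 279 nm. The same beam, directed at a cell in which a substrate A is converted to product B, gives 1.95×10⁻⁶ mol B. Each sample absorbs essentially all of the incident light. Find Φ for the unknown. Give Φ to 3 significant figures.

Photons absorbed by the actinometer: 1.56×10⁻⁶ / 0.557 = 2.801×10⁻⁶ mol.
Φ(unknown) = 1.95×10⁻⁶ / 2.801×10⁻⁶ = 0.696.

Φ = 0.696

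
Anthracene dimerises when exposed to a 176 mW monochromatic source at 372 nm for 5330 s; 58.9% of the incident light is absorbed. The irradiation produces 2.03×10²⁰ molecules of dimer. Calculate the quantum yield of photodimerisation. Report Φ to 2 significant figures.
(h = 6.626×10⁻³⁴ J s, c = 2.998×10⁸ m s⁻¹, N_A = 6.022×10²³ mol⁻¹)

Product: 2.03×10²⁰ / 6.022×10²³ = 3.371×10⁻⁴ mol.
Photon energy at 372 nm: hc/λ = (6.626×10⁻³⁴)(2.998×10⁸)/(372×10⁻⁹) = 5.340×10⁻¹⁹ J.
Energy delivered: (176 mW)(5330 s) = 938.1 J.
Photons incident: 938.1 / 5.340×10⁻¹⁹ = 1.757×10²¹, i.e. 1.757×10²¹/6.022×10²³ = 0.002918 mol.
Photons absorbed: 0.589 × 0.002918 = 0.001719 mol.
Φ = 3.371×10⁻⁴ mol / 0.001719 mol photons = 0.20.

Φ = 0.20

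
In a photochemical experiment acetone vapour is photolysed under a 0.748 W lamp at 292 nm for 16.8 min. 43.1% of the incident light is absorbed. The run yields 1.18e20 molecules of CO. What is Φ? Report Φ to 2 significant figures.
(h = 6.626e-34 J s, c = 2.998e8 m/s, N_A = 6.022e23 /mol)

Φ = 0.25

Product: 1.18e20 / 6.022e23 = 1.959e-4 mol.
Photon energy at 292 nm: hc/λ = (6.626e-34)(2.998e8)/(292e-9) = 6.803e-19 J.
Energy delivered: (0.748 W)(1008 s) = 754.0 J.
Photons incident: 754.0 / 6.803e-19 = 1.108e21, i.e. 1.108e21/6.022e23 = 0.001840 mol.
Photons absorbed: 0.431 × 0.001840 = 7.930e-4 mol.
Φ = 1.959e-4 mol / 7.930e-4 mol photons = 0.25.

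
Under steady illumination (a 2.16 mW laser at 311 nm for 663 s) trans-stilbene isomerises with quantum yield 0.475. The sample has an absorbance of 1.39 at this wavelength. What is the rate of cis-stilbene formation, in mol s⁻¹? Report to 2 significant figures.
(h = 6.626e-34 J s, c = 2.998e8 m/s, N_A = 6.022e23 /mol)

Photon energy at 311 nm: hc/λ = (6.626e-34)(2.998e8)/(311e-9) = 6.387e-19 J.
Energy delivered: (2.16 mW)(663 s) = 1.432 J.
Photons incident: 1.432 / 6.387e-19 = 2.242e18, i.e. 2.242e18/6.022e23 = 3.723e-6 mol.
Fraction absorbed: 1 − 10^(−1.39) = 0.9593.
Photons absorbed: 0.9593 × 3.723e-6 = 3.571e-6 mol.
Product formed: 0.475 × 3.571e-6 = 1.696e-6 mol.
Rate: 1.696e-6 / 663 s = 2.6e-9 mol s⁻¹.

2.6e-9 mol s⁻¹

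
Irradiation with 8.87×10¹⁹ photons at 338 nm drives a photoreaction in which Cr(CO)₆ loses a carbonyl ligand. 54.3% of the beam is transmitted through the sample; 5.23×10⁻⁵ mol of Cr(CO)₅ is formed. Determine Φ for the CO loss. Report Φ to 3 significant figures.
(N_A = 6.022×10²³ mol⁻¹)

Φ = 0.777

Moles of photons: 8.87×10¹⁹ / 6.022×10²³ = 1.473×10⁻⁴ mol.
Fraction absorbed: 1 − 54.3/100 = 0.4570.
Photons absorbed: 0.4570 × 1.473×10⁻⁴ = 6.732×10⁻⁵ mol.
Φ = 5.23×10⁻⁵ mol / 6.732×10⁻⁵ mol photons = 0.777.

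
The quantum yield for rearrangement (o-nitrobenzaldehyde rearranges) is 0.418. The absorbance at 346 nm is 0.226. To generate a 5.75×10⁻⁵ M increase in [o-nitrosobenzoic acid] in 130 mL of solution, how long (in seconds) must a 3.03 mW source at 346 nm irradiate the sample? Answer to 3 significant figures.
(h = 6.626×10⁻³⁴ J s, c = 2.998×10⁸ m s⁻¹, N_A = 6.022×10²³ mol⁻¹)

Product: (5.75×10⁻⁵ M)(0.13 L) = 7.475×10⁻⁶ mol.
Photons that must be absorbed: 7.475×10⁻⁶ / 0.418 = 1.788×10⁻⁵ mol.
Fraction absorbed: 1 − 10^(−0.226) = 0.4057.
Incident photons needed: 1.788×10⁻⁵ / 0.4057 = 4.407×10⁻⁵ mol.
Photon energy: hc/λ = 5.741×10⁻¹⁹ J; per mole, 3.457×10⁵ J mol⁻¹.
Energy required: 4.407×10⁻⁵ × 3.457×10⁵ = 15.23 J.
Time: 15.23 J / 0.00303 W = 5030 s.

t ≈ 5030 s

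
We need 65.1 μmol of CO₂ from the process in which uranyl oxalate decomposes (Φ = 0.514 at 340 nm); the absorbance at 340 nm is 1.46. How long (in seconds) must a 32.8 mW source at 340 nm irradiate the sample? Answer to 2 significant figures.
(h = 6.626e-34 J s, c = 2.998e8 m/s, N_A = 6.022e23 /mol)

t ≈ 1400 s

Product: 65.1 μmol = 6.51e-5 mol.
Photons that must be absorbed: 6.51e-5 / 0.514 = 1.267e-4 mol.
Fraction absorbed: 1 − 10^(−1.46) = 0.9653.
Incident photons needed: 1.267e-4 / 0.9653 = 1.313e-4 mol.
Photon energy: hc/λ = 5.843e-19 J; per mole, 3.519e5 J mol⁻¹.
Energy required: 1.313e-4 × 3.519e5 = 46.20 J.
Time: 46.20 J / 0.0328 W = 1400 s.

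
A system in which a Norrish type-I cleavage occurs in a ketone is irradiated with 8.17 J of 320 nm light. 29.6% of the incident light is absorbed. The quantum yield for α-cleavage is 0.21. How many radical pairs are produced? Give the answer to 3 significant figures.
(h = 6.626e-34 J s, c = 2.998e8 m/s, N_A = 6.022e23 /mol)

Photon energy at 320 nm: hc/λ = (6.626e-34)(2.998e8)/(320e-9) = 6.208e-19 J.
Photons incident: 8.17 / 6.208e-19 = 1.316e19, i.e. 1.316e19/6.022e23 = 2.185e-5 mol.
Photons absorbed: 0.296 × 2.185e-5 = 6.468e-6 mol.
Product: Φ × n_abs = 0.21 × 6.468e-6 = 1.358e-6 mol.
As a count: 1.358e-6 × 6.022e23 = 8.18e17.

8.18e17 radical pairs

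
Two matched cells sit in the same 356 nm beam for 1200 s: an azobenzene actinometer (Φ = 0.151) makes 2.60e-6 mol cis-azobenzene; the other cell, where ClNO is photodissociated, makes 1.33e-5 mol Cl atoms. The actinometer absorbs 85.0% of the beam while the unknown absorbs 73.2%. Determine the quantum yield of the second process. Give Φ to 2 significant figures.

Photons absorbed by the actinometer: 2.60e-6 / 0.151 = 1.722e-5 mol.
Incident flux: 1.722e-5 / 0.850 = 2.026e-5 einstein.
Absorbed by unknown: 0.732 × 2.026e-5 = 1.483e-5 mol.
Φ(unknown) = 1.33e-5 / 1.483e-5 = 0.90.

Φ = 0.90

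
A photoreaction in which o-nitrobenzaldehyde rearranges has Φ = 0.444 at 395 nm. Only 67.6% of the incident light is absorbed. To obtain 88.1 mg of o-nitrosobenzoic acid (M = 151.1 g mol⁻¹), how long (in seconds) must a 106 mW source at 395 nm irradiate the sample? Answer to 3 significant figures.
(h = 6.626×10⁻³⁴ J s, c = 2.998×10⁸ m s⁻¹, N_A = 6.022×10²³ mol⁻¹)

Product: 88.1 mg / 151.1 g mol⁻¹ = 5.831×10⁻⁴ mol.
Photons that must be absorbed: 5.831×10⁻⁴ / 0.444 = 0.001313 mol.
Incident photons needed: 0.001313 / 0.676 = 0.001942 mol.
Photon energy: hc/λ = 5.029×10⁻¹⁹ J; per mole, 3.028×10⁵ J mol⁻¹.
Energy required: 0.001942 × 3.028×10⁵ = 588.0 J.
Time: 588.0 J / 0.106 W = 5550 s.

t ≈ 5550 s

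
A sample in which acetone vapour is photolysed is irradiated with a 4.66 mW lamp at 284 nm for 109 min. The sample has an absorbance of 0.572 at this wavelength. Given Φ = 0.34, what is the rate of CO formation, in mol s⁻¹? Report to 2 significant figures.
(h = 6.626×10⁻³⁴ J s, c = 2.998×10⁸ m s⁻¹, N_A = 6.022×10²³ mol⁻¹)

Photon energy at 284 nm: hc/λ = (6.626×10⁻³⁴)(2.998×10⁸)/(284×10⁻⁹) = 6.995×10⁻¹⁹ J.
Energy delivered: (4.66 mW)(6540 s) = 30.48 J.
Photons incident: 30.48 / 6.995×10⁻¹⁹ = 4.357×10¹⁹, i.e. 4.357×10¹⁹/6.022×10²³ = 7.235×10⁻⁵ mol.
Fraction absorbed: 1 − 10^(−0.572) = 0.7321.
Photons absorbed: 0.7321 × 7.235×10⁻⁵ = 5.297×10⁻⁵ mol.
Product formed: 0.34 × 5.297×10⁻⁵ = 1.801×10⁻⁵ mol.
Rate: 1.801×10⁻⁵ / 6540 s = 2.8×10⁻⁹ mol s⁻¹.

2.8×10⁻⁹ mol s⁻¹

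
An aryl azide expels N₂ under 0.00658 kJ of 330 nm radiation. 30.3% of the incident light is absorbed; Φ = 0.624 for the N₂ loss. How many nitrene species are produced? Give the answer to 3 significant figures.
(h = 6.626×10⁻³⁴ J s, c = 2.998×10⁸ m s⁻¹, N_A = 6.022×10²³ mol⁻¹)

Photon energy at 330 nm: hc/λ = (6.626×10⁻³⁴)(2.998×10⁸)/(330×10⁻⁹) = 6.020×10⁻¹⁹ J.
Incident energy: 0.00658 kJ = 6.58 J.
Photons incident: 6.58 / 6.020×10⁻¹⁹ = 1.093×10¹⁹, i.e. 1.093×10¹⁹/6.022×10²³ = 1.815×10⁻⁵ mol.
Photons absorbed: 0.303 × 1.815×10⁻⁵ = 5.499×10⁻⁶ mol.
Product: Φ × n_abs = 0.624 × 5.499×10⁻⁶ = 3.431×10⁻⁶ mol.
As a count: 3.431×10⁻⁶ × 6.022×10²³ = 2.07×10¹⁸.

2.07×10¹⁸ species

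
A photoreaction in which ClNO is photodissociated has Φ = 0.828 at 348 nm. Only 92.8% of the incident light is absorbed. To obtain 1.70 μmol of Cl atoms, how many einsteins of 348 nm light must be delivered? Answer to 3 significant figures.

Product: 1.70 μmol = 1.70e-6 mol.
Photons that must be absorbed: 1.70e-6 / 0.828 = 2.053e-6 mol.
Incident photons needed: 2.053e-6 / 0.928 = 2.212e-6 mol.

2.21e-6 einstein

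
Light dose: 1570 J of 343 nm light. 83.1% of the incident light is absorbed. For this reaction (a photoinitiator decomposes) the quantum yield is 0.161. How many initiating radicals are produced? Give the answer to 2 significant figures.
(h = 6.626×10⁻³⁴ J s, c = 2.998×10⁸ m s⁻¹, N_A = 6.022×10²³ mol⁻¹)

3.6×10²⁰ initiating radicals

Photon energy at 343 nm: hc/λ = (6.626×10⁻³⁴)(2.998×10⁸)/(343×10⁻⁹) = 5.791×10⁻¹⁹ J.
Photons incident: 1570 / 5.791×10⁻¹⁹ = 2.711×10²¹, i.e. 2.711×10²¹/6.022×10²³ = 0.004502 mol.
Photons absorbed: 0.831 × 0.004502 = 0.003741 mol.
Product: Φ × n_abs = 0.161 × 0.003741 = 6.023×10⁻⁴ mol.
As a count: 6.023×10⁻⁴ × 6.022×10²³ = 3.6×10²⁰.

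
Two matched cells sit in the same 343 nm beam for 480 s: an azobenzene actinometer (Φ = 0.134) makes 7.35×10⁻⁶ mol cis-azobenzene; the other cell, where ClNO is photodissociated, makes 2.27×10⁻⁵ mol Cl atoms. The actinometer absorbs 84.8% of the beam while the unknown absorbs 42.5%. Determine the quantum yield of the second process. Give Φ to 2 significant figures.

Φ = 0.83

Photons absorbed by the actinometer: 7.35×10⁻⁶ / 0.134 = 5.485×10⁻⁵ mol.
Incident flux: 5.485×10⁻⁵ / 0.848 = 6.468×10⁻⁵ einstein.
Absorbed by unknown: 0.425 × 6.468×10⁻⁵ = 2.749×10⁻⁵ mol.
Φ(unknown) = 2.27×10⁻⁵ / 2.749×10⁻⁵ = 0.83.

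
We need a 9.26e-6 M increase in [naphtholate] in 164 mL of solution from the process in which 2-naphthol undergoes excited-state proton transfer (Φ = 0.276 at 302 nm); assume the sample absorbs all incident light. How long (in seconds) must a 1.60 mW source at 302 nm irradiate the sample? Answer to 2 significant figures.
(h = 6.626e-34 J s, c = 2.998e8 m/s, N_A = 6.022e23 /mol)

Product: (9.26e-6 M)(0.164 L) = 1.519e-6 mol.
Photons that must be absorbed: 1.519e-6 / 0.276 = 5.504e-6 mol.
Photon energy: hc/λ = 6.578e-19 J; per mole, 3.961e5 J mol⁻¹.
Energy required: 5.504e-6 × 3.961e5 = 2.180 J.
Time: 2.180 J / 0.0016 W = 1400 s.

t ≈ 1400 s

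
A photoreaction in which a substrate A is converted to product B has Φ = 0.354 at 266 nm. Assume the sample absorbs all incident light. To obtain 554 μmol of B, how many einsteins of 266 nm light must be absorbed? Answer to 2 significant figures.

0.0016 einstein

Product: 554 μmol = 5.54×10⁻⁴ mol.
Photons that must be absorbed: 5.54×10⁻⁴ / 0.354 = 0.001565 mol.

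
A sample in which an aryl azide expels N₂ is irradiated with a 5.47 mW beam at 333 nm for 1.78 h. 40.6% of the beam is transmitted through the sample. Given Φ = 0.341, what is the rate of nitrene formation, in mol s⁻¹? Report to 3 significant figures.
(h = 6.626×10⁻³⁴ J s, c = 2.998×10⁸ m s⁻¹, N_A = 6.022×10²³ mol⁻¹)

3.08×10⁻⁹ mol s⁻¹

Photon energy at 333 nm: hc/λ = (6.626×10⁻³⁴)(2.998×10⁸)/(333×10⁻⁹) = 5.965×10⁻¹⁹ J.
Energy delivered: (5.47 mW)(6408 s) = 35.05 J.
Photons incident: 35.05 / 5.965×10⁻¹⁹ = 5.876×10¹⁹, i.e. 5.876×10¹⁹/6.022×10²³ = 9.758×10⁻⁵ mol.
Fraction absorbed: 1 − 40.6/100 = 0.5940.
Photons absorbed: 0.5940 × 9.758×10⁻⁵ = 5.796×10⁻⁵ mol.
Product formed: 0.341 × 5.796×10⁻⁵ = 1.976×10⁻⁵ mol.
Rate: 1.976×10⁻⁵ / 6408 s = 3.08×10⁻⁹ mol s⁻¹.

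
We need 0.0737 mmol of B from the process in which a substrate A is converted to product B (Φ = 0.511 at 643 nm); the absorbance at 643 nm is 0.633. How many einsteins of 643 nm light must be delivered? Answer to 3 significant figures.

Product: 0.0737 mmol = 7.37e-5 mol.
Photons that must be absorbed: 7.37e-5 / 0.511 = 1.442e-4 mol.
Fraction absorbed: 1 − 10^(−0.633) = 0.7672.
Incident photons needed: 1.442e-4 / 0.7672 = 1.880e-4 mol.

1.88e-4 einstein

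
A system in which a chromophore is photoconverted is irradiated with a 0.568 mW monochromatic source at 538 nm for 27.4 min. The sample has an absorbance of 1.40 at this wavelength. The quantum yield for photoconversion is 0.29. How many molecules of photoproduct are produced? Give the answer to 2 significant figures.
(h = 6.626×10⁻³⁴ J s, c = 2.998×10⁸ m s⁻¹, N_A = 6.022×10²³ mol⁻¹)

7.0×10¹⁷ molecules

Photon energy at 538 nm: hc/λ = (6.626×10⁻³⁴)(2.998×10⁸)/(538×10⁻⁹) = 3.692×10⁻¹⁹ J.
Energy delivered: (0.568 mW)(1644 s) = 0.9338 J.
Photons incident: 0.9338 / 3.692×10⁻¹⁹ = 2.529×10¹⁸, i.e. 2.529×10¹⁸/6.022×10²³ = 4.200×10⁻⁶ mol.
Fraction absorbed: 1 − 10^(−1.40) = 0.9602.
Photons absorbed: 0.9602 × 4.200×10⁻⁶ = 4.033×10⁻⁶ mol.
Product: Φ × n_abs = 0.29 × 4.033×10⁻⁶ = 1.170×10⁻⁶ mol.
As a count: 1.170×10⁻⁶ × 6.022×10²³ = 7.0×10¹⁷.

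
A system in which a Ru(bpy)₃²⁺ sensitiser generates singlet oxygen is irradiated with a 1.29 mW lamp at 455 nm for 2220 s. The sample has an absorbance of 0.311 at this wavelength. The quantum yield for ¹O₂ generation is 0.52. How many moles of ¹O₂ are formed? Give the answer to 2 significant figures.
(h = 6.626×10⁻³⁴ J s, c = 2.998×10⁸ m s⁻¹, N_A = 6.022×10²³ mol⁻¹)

Photon energy at 455 nm: hc/λ = (6.626×10⁻³⁴)(2.998×10⁸)/(455×10⁻⁹) = 4.366×10⁻¹⁹ J.
Energy delivered: (1.29 mW)(2220 s) = 2.864 J.
Photons incident: 2.864 / 4.366×10⁻¹⁹ = 6.560×10¹⁸, i.e. 6.560×10¹⁸/6.022×10²³ = 1.089×10⁻⁵ mol.
Fraction absorbed: 1 − 10^(−0.311) = 0.5113.
Photons absorbed: 0.5113 × 1.089×10⁻⁵ = 5.568×10⁻⁶ mol.
Product: Φ × n_abs = 0.52 × 5.568×10⁻⁶ = 2.895×10⁻⁶ mol.

2.9×10⁻⁶ mol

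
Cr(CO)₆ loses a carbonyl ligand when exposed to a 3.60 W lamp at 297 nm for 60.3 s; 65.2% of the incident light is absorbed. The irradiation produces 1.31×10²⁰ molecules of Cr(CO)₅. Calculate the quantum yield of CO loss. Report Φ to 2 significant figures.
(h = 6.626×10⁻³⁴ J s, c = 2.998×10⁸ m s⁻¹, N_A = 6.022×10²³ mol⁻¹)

Product: 1.31×10²⁰ / 6.022×10²³ = 2.175×10⁻⁴ mol.
Photon energy at 297 nm: hc/λ = (6.626×10⁻³⁴)(2.998×10⁸)/(297×10⁻⁹) = 6.688×10⁻¹⁹ J.
Energy delivered: (3.60 W)(60.3 s) = 217.1 J.
Photons incident: 217.1 / 6.688×10⁻¹⁹ = 3.246×10²⁰, i.e. 3.246×10²⁰/6.022×10²³ = 5.390×10⁻⁴ mol.
Photons absorbed: 0.652 × 5.390×10⁻⁴ = 3.514×10⁻⁴ mol.
Φ = 2.175×10⁻⁴ mol / 3.514×10⁻⁴ mol photons = 0.62.

Φ = 0.62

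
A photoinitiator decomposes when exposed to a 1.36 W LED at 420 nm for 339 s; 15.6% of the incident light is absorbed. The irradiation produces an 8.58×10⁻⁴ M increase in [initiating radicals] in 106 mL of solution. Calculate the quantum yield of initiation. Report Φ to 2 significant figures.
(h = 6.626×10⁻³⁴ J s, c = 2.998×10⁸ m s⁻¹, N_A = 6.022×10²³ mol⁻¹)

Product: (8.58×10⁻⁴ M)(0.106 L) = 9.095×10⁻⁵ mol.
Photon energy at 420 nm: hc/λ = (6.626×10⁻³⁴)(2.998×10⁸)/(420×10⁻⁹) = 4.730×10⁻¹⁹ J.
Energy delivered: (1.36 W)(339 s) = 461.0 J.
Photons incident: 461.0 / 4.730×10⁻¹⁹ = 9.746×10²⁰, i.e. 9.746×10²⁰/6.022×10²³ = 0.001618 mol.
Photons absorbed: 0.156 × 0.001618 = 2.524×10⁻⁴ mol.
Φ = 9.095×10⁻⁵ mol / 2.524×10⁻⁴ mol photons = 0.36.

Φ = 0.36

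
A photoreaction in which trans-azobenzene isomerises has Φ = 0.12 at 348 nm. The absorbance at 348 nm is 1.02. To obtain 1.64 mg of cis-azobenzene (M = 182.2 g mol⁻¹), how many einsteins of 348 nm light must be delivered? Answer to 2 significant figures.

8.3×10⁻⁵ einstein

Product: 1.64 mg / 182.2 g mol⁻¹ = 9.001×10⁻⁶ mol.
Photons that must be absorbed: 9.001×10⁻⁶ / 0.12 = 7.501×10⁻⁵ mol.
Fraction absorbed: 1 − 10^(−1.02) = 0.9045.
Incident photons needed: 7.501×10⁻⁵ / 0.9045 = 8.293×10⁻⁵ mol.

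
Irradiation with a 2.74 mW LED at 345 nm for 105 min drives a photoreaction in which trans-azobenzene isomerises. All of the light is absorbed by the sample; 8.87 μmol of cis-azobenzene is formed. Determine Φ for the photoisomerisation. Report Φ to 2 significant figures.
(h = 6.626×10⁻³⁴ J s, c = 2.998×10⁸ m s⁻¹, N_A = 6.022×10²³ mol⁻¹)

Product: 8.87 μmol = 8.87×10⁻⁶ mol.
Photon energy at 345 nm: hc/λ = (6.626×10⁻³⁴)(2.998×10⁸)/(345×10⁻⁹) = 5.758×10⁻¹⁹ J.
Energy delivered: (2.74 mW)(6300 s) = 17.26 J.
Photons incident: 17.26 / 5.758×10⁻¹⁹ = 2.998×10¹⁹, i.e. 2.998×10¹⁹/6.022×10²³ = 4.978×10⁻⁵ mol.
Φ = 8.87×10⁻⁶ mol / 4.978×10⁻⁵ mol photons = 0.18.

Φ = 0.18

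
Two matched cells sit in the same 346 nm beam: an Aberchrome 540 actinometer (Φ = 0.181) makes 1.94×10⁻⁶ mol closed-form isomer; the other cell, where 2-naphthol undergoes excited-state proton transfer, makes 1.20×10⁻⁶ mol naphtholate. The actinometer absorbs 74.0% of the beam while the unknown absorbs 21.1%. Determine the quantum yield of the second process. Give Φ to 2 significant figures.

Photons absorbed by the actinometer: 1.94×10⁻⁶ / 0.181 = 1.072×10⁻⁵ mol.
Incident flux: 1.072×10⁻⁵ / 0.740 = 1.449×10⁻⁵ einstein.
Absorbed by unknown: 0.211 × 1.449×10⁻⁵ = 3.057×10⁻⁶ mol.
Φ(unknown) = 1.20×10⁻⁶ / 3.057×10⁻⁶ = 0.39.

Φ = 0.39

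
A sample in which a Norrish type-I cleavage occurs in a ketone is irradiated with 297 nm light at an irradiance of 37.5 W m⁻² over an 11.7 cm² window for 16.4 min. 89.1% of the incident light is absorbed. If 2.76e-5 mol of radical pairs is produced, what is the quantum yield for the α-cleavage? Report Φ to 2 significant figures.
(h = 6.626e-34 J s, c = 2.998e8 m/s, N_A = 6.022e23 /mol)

Φ = 0.29

Photon energy at 297 nm: hc/λ = (6.626e-34)(2.998e8)/(297e-9) = 6.688e-19 J.
Energy delivered: (37.5 W m⁻²)(11.7e-4 m²)(984 s) = 43.17 J.
Photons incident: 43.17 / 6.688e-19 = 6.455e19, i.e. 6.455e19/6.022e23 = 1.072e-4 mol.
Photons absorbed: 0.891 × 1.072e-4 = 9.552e-5 mol.
Φ = 2.76e-5 mol / 9.552e-5 mol photons = 0.29.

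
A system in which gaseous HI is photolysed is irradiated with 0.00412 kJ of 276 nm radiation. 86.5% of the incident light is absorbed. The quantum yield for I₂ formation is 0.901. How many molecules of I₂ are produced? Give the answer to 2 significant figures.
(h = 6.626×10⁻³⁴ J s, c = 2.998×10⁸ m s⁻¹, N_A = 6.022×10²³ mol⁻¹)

Photon energy at 276 nm: hc/λ = (6.626×10⁻³⁴)(2.998×10⁸)/(276×10⁻⁹) = 7.197×10⁻¹⁹ J.
Incident energy: 0.00412 kJ = 4.12 J.
Photons incident: 4.12 / 7.197×10⁻¹⁹ = 5.725×10¹⁸, i.e. 5.725×10¹⁸/6.022×10²³ = 9.507×10⁻⁶ mol.
Photons absorbed: 0.865 × 9.507×10⁻⁶ = 8.224×10⁻⁶ mol.
Product: Φ × n_abs = 0.901 × 8.224×10⁻⁶ = 7.410×10⁻⁶ mol.
As a count: 7.410×10⁻⁶ × 6.022×10²³ = 4.5×10¹⁸.

4.5×10¹⁸ molecules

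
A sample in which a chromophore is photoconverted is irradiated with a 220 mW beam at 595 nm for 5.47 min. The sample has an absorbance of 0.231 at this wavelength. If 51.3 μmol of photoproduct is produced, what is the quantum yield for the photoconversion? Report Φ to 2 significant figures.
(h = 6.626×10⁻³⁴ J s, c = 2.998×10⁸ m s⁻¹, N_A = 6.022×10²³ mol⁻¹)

Product: 51.3 μmol = 5.13×10⁻⁵ mol.
Photon energy at 595 nm: hc/λ = (6.626×10⁻³⁴)(2.998×10⁸)/(595×10⁻⁹) = 3.339×10⁻¹⁹ J.
Energy delivered: (220 mW)(328.2 s) = 72.20 J.
Photons incident: 72.20 / 3.339×10⁻¹⁹ = 2.162×10²⁰, i.e. 2.162×10²⁰/6.022×10²³ = 3.590×10⁻⁴ mol.
Fraction absorbed: 1 − 10^(−0.231) = 0.4125.
Photons absorbed: 0.4125 × 3.590×10⁻⁴ = 1.481×10⁻⁴ mol.
Φ = 5.13×10⁻⁵ mol / 1.481×10⁻⁴ mol photons = 0.35.

Φ = 0.35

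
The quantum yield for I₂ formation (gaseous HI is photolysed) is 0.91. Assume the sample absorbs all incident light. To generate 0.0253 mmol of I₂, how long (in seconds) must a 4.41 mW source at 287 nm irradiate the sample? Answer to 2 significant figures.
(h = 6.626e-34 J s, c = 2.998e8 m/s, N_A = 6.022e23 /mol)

Product: 0.0253 mmol = 2.53e-5 mol.
Photons that must be absorbed: 2.53e-5 / 0.91 = 2.780e-5 mol.
Photon energy: hc/λ = 6.922e-19 J; per mole, 4.168e5 J mol⁻¹.
Energy required: 2.780e-5 × 4.168e5 = 11.59 J.
Time: 11.59 J / 0.00441 W = 2600 s.

t ≈ 2600 s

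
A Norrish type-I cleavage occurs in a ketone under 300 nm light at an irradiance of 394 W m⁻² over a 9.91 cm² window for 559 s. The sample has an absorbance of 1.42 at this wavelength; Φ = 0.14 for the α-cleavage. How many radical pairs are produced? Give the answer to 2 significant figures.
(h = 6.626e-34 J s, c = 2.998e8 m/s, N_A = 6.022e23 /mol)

Photon energy at 300 nm: hc/λ = (6.626e-34)(2.998e8)/(300e-9) = 6.622e-19 J.
Energy delivered: (394 W m⁻²)(9.91e-4 m²)(559 s) = 218.3 J.
Photons incident: 218.3 / 6.622e-19 = 3.297e20, i.e. 3.297e20/6.022e23 = 5.475e-4 mol.
Fraction absorbed: 1 − 10^(−1.42) = 0.9620.
Photons absorbed: 0.9620 × 5.475e-4 = 5.267e-4 mol.
Product: Φ × n_abs = 0.14 × 5.267e-4 = 7.374e-5 mol.
As a count: 7.374e-5 × 6.022e23 = 4.4e19.

4.4e19 radical pairs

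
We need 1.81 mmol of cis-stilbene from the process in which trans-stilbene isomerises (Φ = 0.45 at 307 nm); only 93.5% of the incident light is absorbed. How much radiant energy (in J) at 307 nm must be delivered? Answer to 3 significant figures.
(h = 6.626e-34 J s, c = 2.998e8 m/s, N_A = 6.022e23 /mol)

1680 J

Product: 1.81 mmol = 0.00181 mol.
Photons that must be absorbed: 0.00181 / 0.45 = 0.004022 mol.
Incident photons needed: 0.004022 / 0.935 = 0.004302 mol.
Photon energy: hc/λ = 6.471e-19 J; per mole, 3.897e5 J mol⁻¹.
Energy required: 0.004302 × 3.897e5 = 1680 J.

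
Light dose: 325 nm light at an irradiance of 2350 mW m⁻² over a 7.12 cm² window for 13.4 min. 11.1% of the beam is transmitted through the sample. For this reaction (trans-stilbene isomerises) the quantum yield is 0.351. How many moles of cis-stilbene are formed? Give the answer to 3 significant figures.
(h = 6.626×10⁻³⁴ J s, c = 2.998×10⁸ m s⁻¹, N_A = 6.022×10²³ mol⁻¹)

Photon energy at 325 nm: hc/λ = (6.626×10⁻³⁴)(2.998×10⁸)/(325×10⁻⁹) = 6.112×10⁻¹⁹ J.
Energy delivered: (2350 mW m⁻²)(7.12×10⁻⁴ m²)(804 s) = 1.345 J.
Photons incident: 1.345 / 6.112×10⁻¹⁹ = 2.201×10¹⁸, i.e. 2.201×10¹⁸/6.022×10²³ = 3.655×10⁻⁶ mol.
Fraction absorbed: 1 − 11.1/100 = 0.8890.
Photons absorbed: 0.8890 × 3.655×10⁻⁶ = 3.249×10⁻⁶ mol.
Product: Φ × n_abs = 0.351 × 3.249×10⁻⁶ = 1.140×10⁻⁶ mol.

1.14×10⁻⁶ mol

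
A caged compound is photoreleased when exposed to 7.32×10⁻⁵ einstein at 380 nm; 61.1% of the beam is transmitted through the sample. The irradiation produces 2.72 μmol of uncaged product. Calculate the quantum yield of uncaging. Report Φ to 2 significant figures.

Product: 2.72 μmol = 2.72×10⁻⁶ mol.
Fraction absorbed: 1 − 61.1/100 = 0.3890.
Photons absorbed: 0.3890 × 7.32×10⁻⁵ = 2.847×10⁻⁵ mol.
Φ = 2.72×10⁻⁶ mol / 2.847×10⁻⁵ mol photons = 0.096.

Φ = 0.096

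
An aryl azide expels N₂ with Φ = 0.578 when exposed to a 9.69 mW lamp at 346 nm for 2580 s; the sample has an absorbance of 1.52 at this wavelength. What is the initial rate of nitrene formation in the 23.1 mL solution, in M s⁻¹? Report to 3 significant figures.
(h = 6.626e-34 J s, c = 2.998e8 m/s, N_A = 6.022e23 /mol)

6.80e-7 M s⁻¹

Photon energy at 346 nm: hc/λ = (6.626e-34)(2.998e8)/(346e-9) = 5.741e-19 J.
Energy delivered: (9.69 mW)(2580 s) = 25.00 J.
Photons incident: 25.00 / 5.741e-19 = 4.355e19, i.e. 4.355e19/6.022e23 = 7.232e-5 mol.
Fraction absorbed: 1 − 10^(−1.52) = 0.9698.
Photons absorbed: 0.9698 × 7.232e-5 = 7.014e-5 mol.
Product formed: 0.578 × 7.014e-5 = 4.054e-5 mol.
Rate: 4.054e-5 mol / (2580 s × 0.0231 L) = 6.80e-7 M s⁻¹.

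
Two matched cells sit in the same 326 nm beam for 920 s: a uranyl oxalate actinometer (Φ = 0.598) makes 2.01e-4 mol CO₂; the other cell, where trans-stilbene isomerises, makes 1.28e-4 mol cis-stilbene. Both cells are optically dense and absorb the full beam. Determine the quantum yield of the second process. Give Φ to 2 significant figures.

Photons absorbed by the actinometer: 2.01e-4 / 0.598 = 3.361e-4 mol.
Φ(unknown) = 1.28e-4 / 3.361e-4 = 0.38.

Φ = 0.38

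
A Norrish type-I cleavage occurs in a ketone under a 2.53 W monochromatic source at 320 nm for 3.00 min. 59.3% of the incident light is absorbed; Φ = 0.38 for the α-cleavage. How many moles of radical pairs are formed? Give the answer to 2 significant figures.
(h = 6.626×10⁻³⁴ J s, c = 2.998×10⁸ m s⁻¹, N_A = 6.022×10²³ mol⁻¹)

2.7×10⁻⁴ mol

Photon energy at 320 nm: hc/λ = (6.626×10⁻³⁴)(2.998×10⁸)/(320×10⁻⁹) = 6.208×10⁻¹⁹ J.
Energy delivered: (2.53 W)(180 s) = 455.4 J.
Photons incident: 455.4 / 6.208×10⁻¹⁹ = 7.336×10²⁰, i.e. 7.336×10²⁰/6.022×10²³ = 0.001218 mol.
Photons absorbed: 0.593 × 0.001218 = 7.223×10⁻⁴ mol.
Product: Φ × n_abs = 0.38 × 7.223×10⁻⁴ = 2.745×10⁻⁴ mol.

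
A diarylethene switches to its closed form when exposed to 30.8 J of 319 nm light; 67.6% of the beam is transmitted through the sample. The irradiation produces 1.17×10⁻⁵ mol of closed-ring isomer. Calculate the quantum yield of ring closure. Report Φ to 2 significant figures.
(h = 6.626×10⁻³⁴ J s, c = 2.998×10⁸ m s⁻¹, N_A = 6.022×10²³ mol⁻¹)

Φ = 0.44

Photon energy at 319 nm: hc/λ = (6.626×10⁻³⁴)(2.998×10⁸)/(319×10⁻⁹) = 6.227×10⁻¹⁹ J.
Photons incident: 30.8 / 6.227×10⁻¹⁹ = 4.946×10¹⁹, i.e. 4.946×10¹⁹/6.022×10²³ = 8.213×10⁻⁵ mol.
Fraction absorbed: 1 − 67.6/100 = 0.3240.
Photons absorbed: 0.3240 × 8.213×10⁻⁵ = 2.661×10⁻⁵ mol.
Φ = 1.17×10⁻⁵ mol / 2.661×10⁻⁵ mol photons = 0.44.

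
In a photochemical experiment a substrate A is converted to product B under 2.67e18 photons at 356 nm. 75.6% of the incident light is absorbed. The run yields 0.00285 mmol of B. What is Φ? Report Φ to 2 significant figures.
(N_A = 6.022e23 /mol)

Product: 0.00285 mmol = 2.85e-6 mol.
Moles of photons: 2.67e18 / 6.022e23 = 4.434e-6 mol.
Photons absorbed: 0.756 × 4.434e-6 = 3.352e-6 mol.
Φ = 2.85e-6 mol / 3.352e-6 mol photons = 0.85.

Φ = 0.85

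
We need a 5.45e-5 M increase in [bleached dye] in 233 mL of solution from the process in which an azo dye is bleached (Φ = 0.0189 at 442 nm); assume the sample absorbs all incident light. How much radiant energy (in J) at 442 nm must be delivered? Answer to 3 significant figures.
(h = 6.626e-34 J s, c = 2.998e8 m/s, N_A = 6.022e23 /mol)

Product: (5.45e-5 M)(0.233 L) = 1.270e-5 mol.
Photons that must be absorbed: 1.270e-5 / 0.0189 = 6.720e-4 mol.
Photon energy: hc/λ = 4.494e-19 J; per mole, 2.706e5 J mol⁻¹.
Energy required: 6.720e-4 × 2.706e5 = 182 J.

182 J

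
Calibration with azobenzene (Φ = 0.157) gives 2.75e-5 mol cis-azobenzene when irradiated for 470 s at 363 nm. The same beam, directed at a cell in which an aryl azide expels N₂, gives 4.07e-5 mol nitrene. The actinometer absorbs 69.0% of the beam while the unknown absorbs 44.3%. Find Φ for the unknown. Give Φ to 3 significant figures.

Photons absorbed by the actinometer: 2.75e-5 / 0.157 = 1.752e-4 mol.
Incident flux: 1.752e-4 / 0.690 = 2.539e-4 einstein.
Absorbed by unknown: 0.443 × 2.539e-4 = 1.125e-4 mol.
Φ(unknown) = 4.07e-5 / 1.125e-4 = 0.362.

Φ = 0.362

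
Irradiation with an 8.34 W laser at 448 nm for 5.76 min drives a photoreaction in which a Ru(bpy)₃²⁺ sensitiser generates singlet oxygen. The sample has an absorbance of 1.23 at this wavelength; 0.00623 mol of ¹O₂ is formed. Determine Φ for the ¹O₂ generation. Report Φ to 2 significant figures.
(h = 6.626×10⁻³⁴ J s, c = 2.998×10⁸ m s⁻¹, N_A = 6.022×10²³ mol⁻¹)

Φ = 0.61

Photon energy at 448 nm: hc/λ = (6.626×10⁻³⁴)(2.998×10⁸)/(448×10⁻⁹) = 4.434×10⁻¹⁹ J.
Energy delivered: (8.34 W)(345.6 s) = 2882 J.
Photons incident: 2882 / 4.434×10⁻¹⁹ = 6.500×10²¹, i.e. 6.500×10²¹/6.022×10²³ = 0.01079 mol.
Fraction absorbed: 1 − 10^(−1.23) = 0.9411.
Photons absorbed: 0.9411 × 0.01079 = 0.01015 mol.
Φ = 0.00623 mol / 0.01015 mol photons = 0.61.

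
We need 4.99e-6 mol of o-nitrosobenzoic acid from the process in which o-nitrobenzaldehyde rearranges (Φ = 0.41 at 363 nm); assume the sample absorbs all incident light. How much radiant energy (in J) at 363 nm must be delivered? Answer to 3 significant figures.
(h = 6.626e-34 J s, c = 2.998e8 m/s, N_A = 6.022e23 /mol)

4.01 J

Photons that must be absorbed: 4.99e-6 / 0.41 = 1.217e-5 mol.
Photon energy: hc/λ = 5.472e-19 J; per mole, 3.295e5 J mol⁻¹.
Energy required: 1.217e-5 × 3.295e5 = 4.01 J.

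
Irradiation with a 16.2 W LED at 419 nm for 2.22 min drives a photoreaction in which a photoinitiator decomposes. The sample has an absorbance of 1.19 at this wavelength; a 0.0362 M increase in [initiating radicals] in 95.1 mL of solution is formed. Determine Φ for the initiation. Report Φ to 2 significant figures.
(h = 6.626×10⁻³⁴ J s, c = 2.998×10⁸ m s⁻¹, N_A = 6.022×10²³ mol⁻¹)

Product: (0.0362 M)(0.0951 L) = 0.003443 mol.
Photon energy at 419 nm: hc/λ = (6.626×10⁻³⁴)(2.998×10⁸)/(419×10⁻⁹) = 4.741×10⁻¹⁹ J.
Energy delivered: (16.2 W)(133.2 s) = 2158 J.
Photons incident: 2158 / 4.741×10⁻¹⁹ = 4.552×10²¹, i.e. 4.552×10²¹/6.022×10²³ = 0.007559 mol.
Fraction absorbed: 1 − 10^(−1.19) = 0.9354.
Photons absorbed: 0.9354 × 0.007559 = 0.007071 mol.
Φ = 0.003443 mol / 0.007071 mol photons = 0.49.

Φ = 0.49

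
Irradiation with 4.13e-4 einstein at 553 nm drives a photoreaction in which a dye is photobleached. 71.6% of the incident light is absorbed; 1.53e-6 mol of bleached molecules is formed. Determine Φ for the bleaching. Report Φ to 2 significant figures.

Photons absorbed: 0.716 × 4.13e-4 = 2.957e-4 mol.
Φ = 1.53e-6 mol / 2.957e-4 mol photons = 0.0052.

Φ = 0.0052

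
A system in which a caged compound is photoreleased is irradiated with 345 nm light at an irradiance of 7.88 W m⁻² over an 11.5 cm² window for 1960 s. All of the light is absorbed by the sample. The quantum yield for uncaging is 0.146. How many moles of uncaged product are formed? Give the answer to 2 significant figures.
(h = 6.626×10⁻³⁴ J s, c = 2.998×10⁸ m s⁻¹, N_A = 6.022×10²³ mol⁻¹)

7.5×10⁻⁶ mol

Photon energy at 345 nm: hc/λ = (6.626×10⁻³⁴)(2.998×10⁸)/(345×10⁻⁹) = 5.758×10⁻¹⁹ J.
Energy delivered: (7.88 W m⁻²)(11.5×10⁻⁴ m²)(1960 s) = 17.76 J.
Photons incident: 17.76 / 5.758×10⁻¹⁹ = 3.084×10¹⁹, i.e. 3.084×10¹⁹/6.022×10²³ = 5.121×10⁻⁵ mol.
Product: Φ × n_abs = 0.146 × 5.121×10⁻⁵ = 7.477×10⁻⁶ mol.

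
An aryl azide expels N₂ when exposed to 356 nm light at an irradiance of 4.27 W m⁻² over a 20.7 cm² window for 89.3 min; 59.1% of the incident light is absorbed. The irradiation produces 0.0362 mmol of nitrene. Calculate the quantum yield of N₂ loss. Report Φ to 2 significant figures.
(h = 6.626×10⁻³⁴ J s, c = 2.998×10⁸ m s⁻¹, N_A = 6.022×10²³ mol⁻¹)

Product: 0.0362 mmol = 3.62×10⁻⁵ mol.
Photon energy at 356 nm: hc/λ = (6.626×10⁻³⁴)(2.998×10⁸)/(356×10⁻⁹) = 5.580×10⁻¹⁹ J.
Energy delivered: (4.27 W m⁻²)(20.7×10⁻⁴ m²)(5358 s) = 47.36 J.
Photons incident: 47.36 / 5.580×10⁻¹⁹ = 8.487×10¹⁹, i.e. 8.487×10¹⁹/6.022×10²³ = 1.409×10⁻⁴ mol.
Photons absorbed: 0.591 × 1.409×10⁻⁴ = 8.327×10⁻⁵ mol.
Φ = 3.62×10⁻⁵ mol / 8.327×10⁻⁵ mol photons = 0.43.

Φ = 0.43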